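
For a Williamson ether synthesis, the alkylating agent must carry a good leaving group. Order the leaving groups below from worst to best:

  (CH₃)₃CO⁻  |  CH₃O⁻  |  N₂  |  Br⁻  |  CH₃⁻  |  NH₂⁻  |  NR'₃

CH₃⁻ < NH₂⁻ < (CH₃)₃CO⁻ < CH₃O⁻ < NR'₃ < Br⁻ < N₂

A good leaving group is a weak base: the lower the pKₐ of its conjugate acid, the more readily it departs.
N₂: no meaningful conjugate acid; N₂ departs as an exceptionally stable neutral molecule
Br⁻: pKₐ(HBr) ≈ -9 — weak base; good leaving group
NR'₃: pKₐ(R'₃NH⁺) ≈ 10.7 — neutral but still a fairly strong base; Hofmann-elimination LG
CH₃O⁻: pKₐ(CH₃OH) ≈ 15.5 — strong base; alkoxides do not leave unassisted
(CH₃)₃CO⁻: pKₐ(t-BuOH) ≈ 18
NH₂⁻: pKₐ(NH₃) ≈ 38
CH₃⁻: pKₐ(CH₄) ≈ 48 — unstabilised carbanion; the worst conceivable leaving group
The question asks for worst first, so the sequence is read in increasing leaving-group ability.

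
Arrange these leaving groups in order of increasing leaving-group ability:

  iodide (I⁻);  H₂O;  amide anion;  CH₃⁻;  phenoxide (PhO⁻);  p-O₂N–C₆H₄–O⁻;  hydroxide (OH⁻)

iodide (I⁻): pKₐ(HI) ≈ -10 — large, highly polarisable; very weak base
H₂O: pKₐ(H₃O⁺) ≈ -1.7
p-O₂N–C₆H₄–O⁻: pKₐ(p-nitrophenol) ≈ 7.2 — nitro group delocalises the charge; the classic chromogenic LG
phenoxide (PhO⁻): pKₐ(C₆H₅OH (phenol)) ≈ 10 — resonance into the ring helps, but still a poor LG
hydroxide (OH⁻): pKₐ(H₂O) ≈ 15.7
amide anion: pKₐ(NH₃) ≈ 38
CH₃⁻: pKₐ(CH₄) ≈ 48 — unstabilised carbanion; the worst conceivable leaving group
The question asks for worst first, so the sequence is read in increasing leaving-group ability.

CH₃⁻ < amide anion < hydroxide (OH⁻) < phenoxide (PhO⁻) < p-O₂N–C₆H₄–O⁻ < H₂O < iodide (I⁻)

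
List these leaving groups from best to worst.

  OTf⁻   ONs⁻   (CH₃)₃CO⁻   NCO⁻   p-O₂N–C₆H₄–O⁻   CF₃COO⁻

Leaving-group ability tracks the stability of the departed species; conjugate-acid pKₐ is the usual yardstick (lower pKₐ → better LG).
OTf⁻: pKₐ(CF₃SO₃H (triflic acid)) ≈ -14 — charge spread over three oxygens and a CF₃ group; the premier leaving group in synthesis
ONs⁻: pKₐ(p-O₂NC₆H₄SO₃H) ≈ -3.5
CF₃COO⁻: pKₐ(CF₃COOH) ≈ 0.2
NCO⁻: pKₐ(HOCN) ≈ 3.5 — resonance between N and O
p-O₂N–C₆H₄–O⁻: pKₐ(p-nitrophenol) ≈ 7.2 — nitro group delocalises the charge; the classic chromogenic LG
(CH₃)₃CO⁻: pKₐ(t-BuOH) ≈ 18 — bulky, strongly basic alkoxide

OTf⁻ > ONs⁻ > CF₃COO⁻ > NCO⁻ > p-O₂N–C₆H₄–O⁻ > (CH₃)₃CO⁻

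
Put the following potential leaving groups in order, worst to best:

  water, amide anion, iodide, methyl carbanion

methyl carbanion < amide anion < water < iodide

Leaving-group ability tracks the stability of the departed species; conjugate-acid pKₐ is the usual yardstick (lower pKₐ → better LG).
iodide: pKₐ(HI) ≈ -10
water: pKₐ(H₃O⁺) ≈ -1.7
amide anion: pKₐ(NH₃) ≈ 38
methyl carbanion: pKₐ(CH₄) ≈ 48
Reversing gives the worst-to-best order requested.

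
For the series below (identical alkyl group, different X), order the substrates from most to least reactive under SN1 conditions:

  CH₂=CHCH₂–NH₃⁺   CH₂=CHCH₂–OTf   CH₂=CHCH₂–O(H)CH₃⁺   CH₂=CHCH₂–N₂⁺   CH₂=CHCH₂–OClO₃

CH₂=CHCH₂–N₂⁺ > CH₂=CHCH₂–OTf > CH₂=CHCH₂–OClO₃ > CH₂=CHCH₂–O(H)CH₃⁺ > CH₂=CHCH₂–NH₃⁺

Identical carbon frameworks mean the comparison reduces to leaving-group quality.
Leaving-group ability tracks the stability of the departed species; conjugate-acid pKₐ is the usual yardstick (lower pKₐ → better LG).
CH₂=CHCH₂–N₂⁺ loses N₂: no meaningful conjugate acid; N₂ departs as an exceptionally stable neutral molecule
CH₂=CHCH₂–OTf loses OTf⁻: pKₐ(CF₃SO₃H (triflic acid)) ≈ -14
CH₂=CHCH₂–OClO₃ loses ClO₄⁻: pKₐ(HClO₄) ≈ -10
CH₂=CHCH₂–O(H)CH₃⁺ loses R'OH: pKₐ(R'OH₂⁺) ≈ -2.4
CH₂=CHCH₂–NH₃⁺ loses NH₃: pKₐ(NH₄⁺) ≈ 9.2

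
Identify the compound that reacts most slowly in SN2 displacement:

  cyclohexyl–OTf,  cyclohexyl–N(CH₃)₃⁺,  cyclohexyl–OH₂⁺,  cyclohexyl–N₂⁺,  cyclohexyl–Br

The skeletons are identical, so relative rate is governed entirely by leaving-group ability.
The more stable X⁻ (or X) is on its own — i.e. the weaker a base it is — the better a leaving group it makes.
cyclohexyl–N₂⁺ loses N₂: no meaningful conjugate acid; N₂ departs as an exceptionally stable neutral molecule
cyclohexyl–OTf loses OTf⁻: pKₐ(CF₃SO₃H (triflic acid)) ≈ -14
cyclohexyl–Br loses Br⁻: pKₐ(HBr) ≈ -9
cyclohexyl–OH₂⁺ loses H₂O: pKₐ(H₃O⁺) ≈ -1.7
cyclohexyl–N(CH₃)₃⁺ loses NR'₃: pKₐ(R'₃NH⁺) ≈ 10.7

cyclohexyl–N(CH₃)₃⁺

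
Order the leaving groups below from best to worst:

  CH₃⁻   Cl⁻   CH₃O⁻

Cl⁻ > CH₃O⁻ > CH₃⁻

A good leaving group is a weak base: the lower the pKₐ of its conjugate acid, the more readily it departs.
Cl⁻: pKₐ(HCl) ≈ -7
CH₃O⁻: pKₐ(CH₃OH) ≈ 15.5
CH₃⁻: pKₐ(CH₄) ≈ 48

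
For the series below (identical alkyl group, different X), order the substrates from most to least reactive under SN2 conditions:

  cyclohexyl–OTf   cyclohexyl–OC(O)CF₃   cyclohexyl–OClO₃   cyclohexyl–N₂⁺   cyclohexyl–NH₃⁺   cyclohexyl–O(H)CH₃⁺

With the same alkyl group throughout, only the leaving group differentiates the rates.
Rank by basicity of the departing species: weakest base leaves most easily.
cyclohexyl–N₂⁺ loses N₂: no meaningful conjugate acid; N₂ departs as an exceptionally stable neutral molecule
cyclohexyl–OTf loses OTf⁻: pKₐ(CF₃SO₃H (triflic acid)) ≈ -14
cyclohexyl–OClO₃ loses ClO₄⁻: pKₐ(HClO₄) ≈ -10
cyclohexyl–O(H)CH₃⁺ loses R'OH: pKₐ(R'OH₂⁺) ≈ -2.4
cyclohexyl–OC(O)CF₃ loses CF₃COO⁻: pKₐ(CF₃COOH) ≈ 0.2
cyclohexyl–NH₃⁺ loses NH₃: pKₐ(NH₄⁺) ≈ 9.2

cyclohexyl–N₂⁺ > cyclohexyl–OTf > cyclohexyl–OClO₃ > cyclohexyl–O(H)CH₃⁺ > cyclohexyl–OC(O)CF₃ > cyclohexyl–NH₃⁺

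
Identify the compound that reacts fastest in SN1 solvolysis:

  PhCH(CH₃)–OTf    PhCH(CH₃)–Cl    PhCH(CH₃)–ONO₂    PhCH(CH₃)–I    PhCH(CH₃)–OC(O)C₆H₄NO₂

Identical carbon frameworks mean the comparison reduces to leaving-group quality.
The more stable X⁻ (or X) is on its own — i.e. the weaker a base it is — the better a leaving group it makes.
PhCH(CH₃)–OTf loses OTf⁻: pKₐ(CF₃SO₃H (triflic acid)) ≈ -14
PhCH(CH₃)–I loses I⁻: pKₐ(HI) ≈ -10
PhCH(CH₃)–Cl loses Cl⁻: pKₐ(HCl) ≈ -7
PhCH(CH₃)–ONO₂ loses NO₃⁻: pKₐ(HNO₃) ≈ -1.3
PhCH(CH₃)–OC(O)C₆H₄NO₂ loses p-O₂N–C₆H₄–COO⁻: pKₐ(p-nitrobenzoic acid) ≈ 3.4

PhCH(CH₃)–OTf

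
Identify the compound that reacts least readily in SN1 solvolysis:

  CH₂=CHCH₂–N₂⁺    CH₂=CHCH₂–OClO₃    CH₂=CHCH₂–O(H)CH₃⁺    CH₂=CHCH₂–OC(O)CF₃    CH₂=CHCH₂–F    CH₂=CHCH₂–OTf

With the same alkyl group throughout, only the leaving group differentiates the rates.
Rank by basicity of the departing species: weakest base leaves most easily.
CH₂=CHCH₂–N₂⁺ loses N₂: no meaningful conjugate acid; N₂ departs as an exceptionally stable neutral molecule
CH₂=CHCH₂–OTf loses OTf⁻: pKₐ(CF₃SO₃H (triflic acid)) ≈ -14
CH₂=CHCH₂–OClO₃ loses ClO₄⁻: pKₐ(HClO₄) ≈ -10
CH₂=CHCH₂–O(H)CH₃⁺ loses R'OH: pKₐ(R'OH₂⁺) ≈ -2.4
CH₂=CHCH₂–OC(O)CF₃ loses CF₃COO⁻: pKₐ(CF₃COOH) ≈ 0.2
CH₂=CHCH₂–F loses F⁻: pKₐ(HF) ≈ 3.2

CH₂=CHCH₂–F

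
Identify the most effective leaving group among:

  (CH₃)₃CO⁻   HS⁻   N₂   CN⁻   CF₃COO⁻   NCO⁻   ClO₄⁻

N₂

N₂: no meaningful conjugate acid; N₂ departs as an exceptionally stable neutral molecule
ClO₄⁻: pKₐ(HClO₄) ≈ -10
CF₃COO⁻: pKₐ(CF₃COOH) ≈ 0.2
NCO⁻: pKₐ(HOCN) ≈ 3.5
HS⁻: pKₐ(H₂S) ≈ 7
CN⁻: pKₐ(HCN) ≈ 9.2
(CH₃)₃CO⁻: pKₐ(t-BuOH) ≈ 18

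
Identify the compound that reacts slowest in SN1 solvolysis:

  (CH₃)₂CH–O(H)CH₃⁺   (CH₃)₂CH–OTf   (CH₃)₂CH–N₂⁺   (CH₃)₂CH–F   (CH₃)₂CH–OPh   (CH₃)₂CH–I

The skeletons are identical, so relative rate is governed entirely by leaving-group ability.
A good leaving group is a weak base: the lower the pKₐ of its conjugate acid, the more readily it departs.
(CH₃)₂CH–N₂⁺ loses N₂: no meaningful conjugate acid; N₂ departs as an exceptionally stable neutral molecule
(CH₃)₂CH–OTf loses OTf⁻: pKₐ(CF₃SO₃H (triflic acid)) ≈ -14
(CH₃)₂CH–I loses I⁻: pKₐ(HI) ≈ -10
(CH₃)₂CH–O(H)CH₃⁺ loses R'OH: pKₐ(R'OH₂⁺) ≈ -2.4
(CH₃)₂CH–F loses F⁻: pKₐ(HF) ≈ 3.2
(CH₃)₂CH–OPh loses PhO⁻: pKₐ(C₆H₅OH (phenol)) ≈ 10

(CH₃)₂CH–OPh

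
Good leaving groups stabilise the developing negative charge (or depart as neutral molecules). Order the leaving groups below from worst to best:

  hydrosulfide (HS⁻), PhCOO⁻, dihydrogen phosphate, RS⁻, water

Leaving-group ability tracks the stability of the departed species; conjugate-acid pKₐ is the usual yardstick (lower pKₐ → better LG).
water: pKₐ(H₃O⁺) ≈ -1.7 — neutral; leaves from a protonated alcohol (R–OH₂⁺)
dihydrogen phosphate: pKₐ(H₃PO₄) ≈ 2.1 — moderate base; biological leaving group after further activation
PhCOO⁻: pKₐ(C₆H₅COOH) ≈ 4.2 — aryl carboxylate
hydrosulfide (HS⁻): pKₐ(H₂S) ≈ 7
RS⁻: pKₐ(RSH (a thiol)) ≈ 10.5 — moderately basic; rarely leaves without activation
Reversing gives the worst-to-best order requested.

RS⁻ < hydrosulfide (HS⁻) < PhCOO⁻ < dihydrogen phosphate < water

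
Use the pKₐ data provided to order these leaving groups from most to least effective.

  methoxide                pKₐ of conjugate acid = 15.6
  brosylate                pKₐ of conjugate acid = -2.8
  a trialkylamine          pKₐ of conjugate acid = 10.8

Lower conjugate-acid pKₐ ⇒ weaker base ⇒ better leaving group.
Sorting by the given values: brosylate (-2.8), a trialkylamine (10.8), methoxide (15.6).

brosylate > a trialkylamine > methoxide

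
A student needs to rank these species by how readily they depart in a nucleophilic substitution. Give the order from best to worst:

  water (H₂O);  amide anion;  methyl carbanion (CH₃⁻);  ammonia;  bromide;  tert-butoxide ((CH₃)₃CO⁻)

bromide > water (H₂O) > ammonia > tert-butoxide ((CH₃)₃CO⁻) > amide anion > methyl carbanion (CH₃⁻)

Leaving-group ability tracks the stability of the departed species; conjugate-acid pKₐ is the usual yardstick (lower pKₐ → better LG).
bromide: pKₐ(HBr) ≈ -9
water (H₂O): pKₐ(H₃O⁺) ≈ -1.7
ammonia: pKₐ(NH₄⁺) ≈ 9.2
tert-butoxide ((CH₃)₃CO⁻): pKₐ(t-BuOH) ≈ 18
amide anion: pKₐ(NH₃) ≈ 38
methyl carbanion (CH₃⁻): pKₐ(CH₄) ≈ 48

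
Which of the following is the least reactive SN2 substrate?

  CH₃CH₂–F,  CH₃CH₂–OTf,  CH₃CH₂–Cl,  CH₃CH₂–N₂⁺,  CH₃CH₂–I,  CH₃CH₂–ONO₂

Identical carbon frameworks mean the comparison reduces to leaving-group quality.
A good leaving group is a weak base: the lower the pKₐ of its conjugate acid, the more readily it departs.
CH₃CH₂–N₂⁺ loses N₂: no meaningful conjugate acid; N₂ departs as an exceptionally stable neutral molecule
CH₃CH₂–OTf loses OTf⁻: pKₐ(CF₃SO₃H (triflic acid)) ≈ -14
CH₃CH₂–I loses I⁻: pKₐ(HI) ≈ -10
CH₃CH₂–Cl loses Cl⁻: pKₐ(HCl) ≈ -7
CH₃CH₂–ONO₂ loses NO₃⁻: pKₐ(HNO₃) ≈ -1.3
CH₃CH₂–F loses F⁻: pKₐ(HF) ≈ 3.2

CH₃CH₂–F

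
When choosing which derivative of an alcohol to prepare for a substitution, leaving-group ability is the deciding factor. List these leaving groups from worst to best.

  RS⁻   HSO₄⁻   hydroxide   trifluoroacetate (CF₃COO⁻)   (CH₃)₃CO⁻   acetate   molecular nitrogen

(CH₃)₃CO⁻ < hydroxide < RS⁻ < acetate < trifluoroacetate (CF₃COO⁻) < HSO₄⁻ < molecular nitrogen

A good leaving group is a weak base: the lower the pKₐ of its conjugate acid, the more readily it departs.
molecular nitrogen: no meaningful conjugate acid; N₂ departs as an exceptionally stable neutral molecule
HSO₄⁻: pKₐ(H₂SO₄) ≈ -3
trifluoroacetate (CF₃COO⁻): pKₐ(CF₃COOH) ≈ 0.2
acetate: pKₐ(CH₃COOH) ≈ 4.8
RS⁻: pKₐ(RSH (a thiol)) ≈ 10.5
hydroxide: pKₐ(H₂O) ≈ 15.7
(CH₃)₃CO⁻: pKₐ(t-BuOH) ≈ 18
Reversing gives the worst-to-best order requested.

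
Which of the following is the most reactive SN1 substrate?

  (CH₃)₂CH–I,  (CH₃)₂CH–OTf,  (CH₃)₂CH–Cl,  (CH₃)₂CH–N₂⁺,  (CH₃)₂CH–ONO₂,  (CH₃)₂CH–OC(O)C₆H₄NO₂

(CH₃)₂CH–N₂⁺

The skeletons are identical, so relative rate is governed entirely by leaving-group ability.
Leaving-group ability tracks the stability of the departed species; conjugate-acid pKₐ is the usual yardstick (lower pKₐ → better LG).
(CH₃)₂CH–N₂⁺ loses N₂: no meaningful conjugate acid; N₂ departs as an exceptionally stable neutral molecule
(CH₃)₂CH–OTf loses OTf⁻: pKₐ(CF₃SO₃H (triflic acid)) ≈ -14
(CH₃)₂CH–I loses I⁻: pKₐ(HI) ≈ -10
(CH₃)₂CH–Cl loses Cl⁻: pKₐ(HCl) ≈ -7
(CH₃)₂CH–ONO₂ loses NO₃⁻: pKₐ(HNO₃) ≈ -1.3
(CH₃)₂CH–OC(O)C₆H₄NO₂ loses p-O₂N–C₆H₄–COO⁻: pKₐ(p-nitrobenzoic acid) ≈ 3.4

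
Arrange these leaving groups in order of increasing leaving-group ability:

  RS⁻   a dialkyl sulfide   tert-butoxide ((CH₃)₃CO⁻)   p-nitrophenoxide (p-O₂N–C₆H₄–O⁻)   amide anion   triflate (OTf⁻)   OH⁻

amide anion < tert-butoxide ((CH₃)₃CO⁻) < OH⁻ < RS⁻ < p-nitrophenoxide (p-O₂N–C₆H₄–O⁻) < a dialkyl sulfide < triflate (OTf⁻)

triflate (OTf⁻): pKₐ(CF₃SO₃H (triflic acid)) ≈ -14
a dialkyl sulfide: pKₐ(R'₂SH⁺) ≈ -7
p-nitrophenoxide (p-O₂N–C₆H₄–O⁻): pKₐ(p-nitrophenol) ≈ 7.2
RS⁻: pKₐ(RSH (a thiol)) ≈ 10.5
OH⁻: pKₐ(H₂O) ≈ 15.7
tert-butoxide ((CH₃)₃CO⁻): pKₐ(t-BuOH) ≈ 18
amide anion: pKₐ(NH₃) ≈ 38
The question asks for worst first, so the sequence is read in increasing leaving-group ability.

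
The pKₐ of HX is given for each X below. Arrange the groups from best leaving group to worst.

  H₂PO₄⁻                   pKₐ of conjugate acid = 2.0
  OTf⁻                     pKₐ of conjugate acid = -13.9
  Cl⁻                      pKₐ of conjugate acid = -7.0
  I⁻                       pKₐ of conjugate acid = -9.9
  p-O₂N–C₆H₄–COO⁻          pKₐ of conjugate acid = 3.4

OTf⁻ > I⁻ > Cl⁻ > H₂PO₄⁻ > p-O₂N–C₆H₄–COO⁻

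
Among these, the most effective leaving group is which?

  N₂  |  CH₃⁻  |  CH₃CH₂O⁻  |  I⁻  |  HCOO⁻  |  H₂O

N₂

N₂: no meaningful conjugate acid; N₂ departs as an exceptionally stable neutral molecule
I⁻: pKₐ(HI) ≈ -10
H₂O: pKₐ(H₃O⁺) ≈ -1.7
HCOO⁻: pKₐ(HCOOH) ≈ 3.8
CH₃CH₂O⁻: pKₐ(CH₃CH₂OH) ≈ 16
CH₃⁻: pKₐ(CH₄) ≈ 48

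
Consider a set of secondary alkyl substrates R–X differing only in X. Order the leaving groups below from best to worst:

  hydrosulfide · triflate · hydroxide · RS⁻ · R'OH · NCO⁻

A good leaving group is a weak base: the lower the pKₐ of its conjugate acid, the more readily it departs.
triflate: pKₐ(CF₃SO₃H (triflic acid)) ≈ -14 — charge spread over three oxygens and a CF₃ group; the premier leaving group in synthesis
R'OH: pKₐ(R'OH₂⁺) ≈ -2.4
NCO⁻: pKₐ(HOCN) ≈ 3.5 — resonance between N and O
hydrosulfide: pKₐ(H₂S) ≈ 7
RS⁻: pKₐ(RSH (a thiol)) ≈ 10.5 — moderately basic; rarely leaves without activation
hydroxide: pKₐ(H₂O) ≈ 15.7 — strong base; essentially never leaves without prior activation

triflate > R'OH > NCO⁻ > hydrosulfide > RS⁻ > hydroxide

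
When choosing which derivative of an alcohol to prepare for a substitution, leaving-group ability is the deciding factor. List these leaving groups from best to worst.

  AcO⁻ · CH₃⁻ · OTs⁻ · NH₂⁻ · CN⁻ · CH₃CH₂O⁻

OTs⁻ > AcO⁻ > CN⁻ > CH₃CH₂O⁻ > NH₂⁻ > CH₃⁻

Rank by basicity of the departing species: weakest base leaves most easily.
OTs⁻: pKₐ(p-CH₃C₆H₄SO₃H (TsOH)) ≈ -2.8
AcO⁻: pKₐ(CH₃COOH) ≈ 4.8
CN⁻: pKₐ(HCN) ≈ 9.2
CH₃CH₂O⁻: pKₐ(CH₃CH₂OH) ≈ 16
NH₂⁻: pKₐ(NH₃) ≈ 38
CH₃⁻: pKₐ(CH₄) ≈ 48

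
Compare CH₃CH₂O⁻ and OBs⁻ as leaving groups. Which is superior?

OBs⁻

OBs⁻ is the better leaving group.
pKₐ(p-BrC₆H₄SO₃H) ≈ -2.8 versus pKₐ(CH₃CH₂OH) ≈ 16: OBs⁻ is the much weaker base.
Arenesulfonate with a p-bromo substituent.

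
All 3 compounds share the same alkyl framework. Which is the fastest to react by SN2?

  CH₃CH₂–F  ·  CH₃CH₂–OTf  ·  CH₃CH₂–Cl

CH₃CH₂–OTf

Same R in every case — rank the leaving groups.
Rank by basicity of the departing species: weakest base leaves most easily.
CH₃CH₂–OTf loses OTf⁻: pKₐ(CF₃SO₃H (triflic acid)) ≈ -14
CH₃CH₂–Cl loses Cl⁻: pKₐ(HCl) ≈ -7
CH₃CH₂–F loses F⁻: pKₐ(HF) ≈ 3.2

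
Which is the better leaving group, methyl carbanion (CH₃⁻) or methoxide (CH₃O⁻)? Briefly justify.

methoxide (CH₃O⁻)

methoxide (CH₃O⁻) is the better leaving group.
pKₐ(CH₃OH) ≈ 15.5 versus pKₐ(CH₄) ≈ 48: methoxide (CH₃O⁻) is the much weaker base.
Strong base; alkoxides do not leave unassisted.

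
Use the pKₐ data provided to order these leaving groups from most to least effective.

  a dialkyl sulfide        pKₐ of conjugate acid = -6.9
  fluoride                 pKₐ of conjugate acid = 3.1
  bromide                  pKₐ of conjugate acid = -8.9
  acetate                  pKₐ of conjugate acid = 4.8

Lower conjugate-acid pKₐ ⇒ weaker base ⇒ better leaving group.
Sorting by the given values: bromide (-8.9), a dialkyl sulfide (-6.9), fluoride (3.1), acetate (4.8).

bromide > a dialkyl sulfide > fluoride > acetate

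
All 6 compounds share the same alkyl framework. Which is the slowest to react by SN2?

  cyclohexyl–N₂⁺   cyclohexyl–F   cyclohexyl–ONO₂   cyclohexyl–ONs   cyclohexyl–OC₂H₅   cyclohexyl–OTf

cyclohexyl–OC₂H₅

With the same alkyl group throughout, only the leaving group differentiates the rates.
A good leaving group is a weak base: the lower the pKₐ of its conjugate acid, the more readily it departs.
cyclohexyl–N₂⁺ loses N₂: no meaningful conjugate acid; N₂ departs as an exceptionally stable neutral molecule
cyclohexyl–OTf loses OTf⁻: pKₐ(CF₃SO₃H (triflic acid)) ≈ -14
cyclohexyl–ONs loses ONs⁻: pKₐ(p-O₂NC₆H₄SO₃H) ≈ -3.5
cyclohexyl–ONO₂ loses NO₃⁻: pKₐ(HNO₃) ≈ -1.3
cyclohexyl–F loses F⁻: pKₐ(HF) ≈ 3.2
cyclohexyl–OC₂H₅ loses CH₃CH₂O⁻: pKₐ(CH₃CH₂OH) ≈ 16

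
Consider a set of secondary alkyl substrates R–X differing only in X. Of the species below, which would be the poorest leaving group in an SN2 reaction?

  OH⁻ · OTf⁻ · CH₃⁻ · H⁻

A good leaving group is a weak base: the lower the pKₐ of its conjugate acid, the more readily it departs.
OTf⁻: pKₐ(CF₃SO₃H (triflic acid)) ≈ -14
OH⁻: pKₐ(H₂O) ≈ 15.7
H⁻: pKₐ(H₂) ≈ 36
CH₃⁻: pKₐ(CH₄) ≈ 48

CH₃⁻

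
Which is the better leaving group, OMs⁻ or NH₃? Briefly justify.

OMs⁻

OMs⁻ is the better leaving group.
pKₐ(CH₃SO₃H (MsOH)) ≈ -1.9 versus pKₐ(NH₄⁺) ≈ 9.2: OMs⁻ is the much weaker base.
Resonance-delocalised alkanesulfonate.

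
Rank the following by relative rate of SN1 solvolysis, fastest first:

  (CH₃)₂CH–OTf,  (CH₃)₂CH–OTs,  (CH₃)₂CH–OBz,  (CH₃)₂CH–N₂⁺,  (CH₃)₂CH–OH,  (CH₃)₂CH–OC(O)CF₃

(CH₃)₂CH–N₂⁺ > (CH₃)₂CH–OTf > (CH₃)₂CH–OTs > (CH₃)₂CH–OC(O)CF₃ > (CH₃)₂CH–OBz > (CH₃)₂CH–OH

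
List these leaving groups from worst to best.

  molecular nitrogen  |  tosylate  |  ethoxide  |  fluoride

ethoxide < fluoride < tosylate < molecular nitrogen

Rank by basicity of the departing species: weakest base leaves most easily.
molecular nitrogen: no meaningful conjugate acid; N₂ departs as an exceptionally stable neutral molecule
tosylate: pKₐ(p-CH₃C₆H₄SO₃H (TsOH)) ≈ -2.8 — resonance-delocalised arenesulfonate
fluoride: pKₐ(HF) ≈ 3.2
ethoxide: pKₐ(CH₃CH₂OH) ≈ 16 — strong base; alkoxides do not leave unassisted
The question asks for worst first, so the sequence is read in increasing leaving-group ability.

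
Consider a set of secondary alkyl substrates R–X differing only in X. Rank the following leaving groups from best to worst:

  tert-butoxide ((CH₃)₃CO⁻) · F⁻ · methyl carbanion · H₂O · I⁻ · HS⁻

A good leaving group is a weak base: the lower the pKₐ of its conjugate acid, the more readily it departs.
I⁻: pKₐ(HI) ≈ -10
H₂O: pKₐ(H₃O⁺) ≈ -1.7
F⁻: pKₐ(HF) ≈ 3.2
HS⁻: pKₐ(H₂S) ≈ 7
tert-butoxide ((CH₃)₃CO⁻): pKₐ(t-BuOH) ≈ 18
methyl carbanion: pKₐ(CH₄) ≈ 48

I⁻ > H₂O > F⁻ > HS⁻ > tert-butoxide ((CH₃)₃CO⁻) > methyl carbanion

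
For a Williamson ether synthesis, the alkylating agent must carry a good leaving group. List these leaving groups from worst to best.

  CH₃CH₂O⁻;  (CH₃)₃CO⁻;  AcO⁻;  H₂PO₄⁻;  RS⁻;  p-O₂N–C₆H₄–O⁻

(CH₃)₃CO⁻ < CH₃CH₂O⁻ < RS⁻ < p-O₂N–C₆H₄–O⁻ < AcO⁻ < H₂PO₄⁻

H₂PO₄⁻: pKₐ(H₃PO₄) ≈ 2.1 — moderate base; biological leaving group after further activation
AcO⁻: pKₐ(CH₃COOH) ≈ 4.8
p-O₂N–C₆H₄–O⁻: pKₐ(p-nitrophenol) ≈ 7.2 — nitro group delocalises the charge; the classic chromogenic LG
RS⁻: pKₐ(RSH (a thiol)) ≈ 10.5 — moderately basic; rarely leaves without activation
CH₃CH₂O⁻: pKₐ(CH₃CH₂OH) ≈ 16 — strong base; alkoxides do not leave unassisted
(CH₃)₃CO⁻: pKₐ(t-BuOH) ≈ 18 — bulky, strongly basic alkoxide
The question asks for worst first, so the sequence is read in increasing leaving-group ability.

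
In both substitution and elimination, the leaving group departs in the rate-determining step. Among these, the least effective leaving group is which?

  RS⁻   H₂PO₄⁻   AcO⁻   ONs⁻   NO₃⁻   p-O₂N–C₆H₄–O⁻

RS⁻

Leaving-group ability tracks the stability of the departed species; conjugate-acid pKₐ is the usual yardstick (lower pKₐ → better LG).
ONs⁻: pKₐ(p-O₂NC₆H₄SO₃H) ≈ -3.5
NO₃⁻: pKₐ(HNO₃) ≈ -1.3
H₂PO₄⁻: pKₐ(H₃PO₄) ≈ 2.1
AcO⁻: pKₐ(CH₃COOH) ≈ 4.8
p-O₂N–C₆H₄–O⁻: pKₐ(p-nitrophenol) ≈ 7.2
RS⁻: pKₐ(RSH (a thiol)) ≈ 10.5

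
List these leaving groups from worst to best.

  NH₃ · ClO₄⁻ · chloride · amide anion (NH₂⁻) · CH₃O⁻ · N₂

A good leaving group is a weak base: the lower the pKₐ of its conjugate acid, the more readily it departs.
N₂: no meaningful conjugate acid; N₂ departs as an exceptionally stable neutral molecule
ClO₄⁻: pKₐ(HClO₄) ≈ -10
chloride: pKₐ(HCl) ≈ -7
NH₃: pKₐ(NH₄⁺) ≈ 9.2 — neutral but moderately basic; leaves from R–NH₃⁺
CH₃O⁻: pKₐ(CH₃OH) ≈ 15.5 — strong base; alkoxides do not leave unassisted
amide anion (NH₂⁻): pKₐ(NH₃) ≈ 38 — extremely strong base; never a leaving group
The question asks for worst first, so the sequence is read in increasing leaving-group ability.

amide anion (NH₂⁻) < CH₃O⁻ < NH₃ < chloride < ClO₄⁻ < N₂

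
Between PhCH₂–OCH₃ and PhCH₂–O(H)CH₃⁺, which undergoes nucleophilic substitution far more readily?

From PhCH₂–OCH₃ the departing group would be CH₃O⁻ (pKₐ(CH₃OH) ≈ 15.5). Strong base; alkoxides do not leave unassisted.
From PhCH₂–O(H)CH₃⁺ the leaving group is R'OH (pKₐ(R'OH₂⁺) ≈ -2.4). Neutral; leaves from a protonated ether (an oxonium ion, R–O(H)R'⁺).
(In practice PhCH₂–O(H)CH₃⁺ is made from PhCH₂–OCH₃ by protonation with concentrated HI, allowing neutral methanol, rather than methoxide, to depart.)

PhCH₂–O(H)CH₃⁺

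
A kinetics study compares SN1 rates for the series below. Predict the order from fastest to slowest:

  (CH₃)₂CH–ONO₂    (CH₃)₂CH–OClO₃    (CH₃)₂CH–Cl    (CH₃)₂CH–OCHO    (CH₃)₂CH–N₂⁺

Identical carbon frameworks mean the comparison reduces to leaving-group quality.
Rank by basicity of the departing species: weakest base leaves most easily.
(CH₃)₂CH–N₂⁺ loses N₂: no meaningful conjugate acid; N₂ departs as an exceptionally stable neutral molecule
(CH₃)₂CH–OClO₃ loses ClO₄⁻: pKₐ(HClO₄) ≈ -10
(CH₃)₂CH–Cl loses Cl⁻: pKₐ(HCl) ≈ -7
(CH₃)₂CH–ONO₂ loses NO₃⁻: pKₐ(HNO₃) ≈ -1.3
(CH₃)₂CH–OCHO loses HCOO⁻: pKₐ(HCOOH) ≈ 3.8

(CH₃)₂CH–N₂⁺ > (CH₃)₂CH–OClO₃ > (CH₃)₂CH–Cl > (CH₃)₂CH–ONO₂ > (CH₃)₂CH–OCHO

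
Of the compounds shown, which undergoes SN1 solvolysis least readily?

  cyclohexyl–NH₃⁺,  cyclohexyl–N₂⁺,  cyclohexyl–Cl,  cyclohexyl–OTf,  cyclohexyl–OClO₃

cyclohexyl–NH₃⁺

With the same alkyl group throughout, only the leaving group differentiates the rates.
The more stable X⁻ (or X) is on its own — i.e. the weaker a base it is — the better a leaving group it makes.
cyclohexyl–N₂⁺ loses N₂: no meaningful conjugate acid; N₂ departs as an exceptionally stable neutral molecule
cyclohexyl–OTf loses OTf⁻: pKₐ(CF₃SO₃H (triflic acid)) ≈ -14
cyclohexyl–OClO₃ loses ClO₄⁻: pKₐ(HClO₄) ≈ -10
cyclohexyl–Cl loses Cl⁻: pKₐ(HCl) ≈ -7
cyclohexyl–NH₃⁺ loses NH₃: pKₐ(NH₄⁺) ≈ 9.2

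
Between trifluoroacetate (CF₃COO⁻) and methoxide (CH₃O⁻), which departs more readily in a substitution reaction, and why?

trifluoroacetate (CF₃COO⁻) is the better leaving group.
pKₐ(CF₃COOH) ≈ 0.2 versus pKₐ(CH₃OH) ≈ 15.5: trifluoroacetate (CF₃COO⁻) is the much weaker base.
Strongly electron-withdrawing CF₃ stabilises the carboxylate.

trifluoroacetate (CF₃COO⁻)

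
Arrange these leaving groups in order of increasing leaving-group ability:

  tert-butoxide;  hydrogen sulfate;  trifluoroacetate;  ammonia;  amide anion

hydrogen sulfate: pKₐ(H₂SO₄) ≈ -3 — conjugate base of a strong mineral acid
trifluoroacetate: pKₐ(CF₃COOH) ≈ 0.2
ammonia: pKₐ(NH₄⁺) ≈ 9.2
tert-butoxide: pKₐ(t-BuOH) ≈ 18 — bulky, strongly basic alkoxide
amide anion: pKₐ(NH₃) ≈ 38
The question asks for worst first, so the sequence is read in increasing leaving-group ability.

amide anion < tert-butoxide < ammonia < trifluoroacetate < hydrogen sulfate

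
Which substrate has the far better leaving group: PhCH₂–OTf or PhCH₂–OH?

PhCH₂–OTf

From PhCH₂–OH the departing group would be OH⁻ (pKₐ(H₂O) ≈ 15.7). Strong base; essentially never leaves without prior activation.
From PhCH₂–OTf the leaving group is OTf⁻ (pKₐ(CF₃SO₃H (triflic acid)) ≈ -14). Charge spread over three oxygens and a CF₃ group; the premier leaving group in synthesis.
(In practice PhCH₂–OTf is made from PhCH₂–OH by treatment with Tf₂O / 2,6-lutidine, converting the hydroxyl into a triflate.)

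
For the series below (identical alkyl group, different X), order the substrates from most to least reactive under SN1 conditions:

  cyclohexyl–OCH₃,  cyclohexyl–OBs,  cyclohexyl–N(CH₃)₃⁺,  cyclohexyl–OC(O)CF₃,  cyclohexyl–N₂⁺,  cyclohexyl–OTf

cyclohexyl–N₂⁺ > cyclohexyl–OTf > cyclohexyl–OBs > cyclohexyl–OC(O)CF₃ > cyclohexyl–N(CH₃)₃⁺ > cyclohexyl–OCH₃

Identical carbon frameworks mean the comparison reduces to leaving-group quality.
Rank by basicity of the departing species: weakest base leaves most easily.
cyclohexyl–N₂⁺ loses N₂: no meaningful conjugate acid; N₂ departs as an exceptionally stable neutral molecule
cyclohexyl–OTf loses OTf⁻: pKₐ(CF₃SO₃H (triflic acid)) ≈ -14
cyclohexyl–OBs loses OBs⁻: pKₐ(p-BrC₆H₄SO₃H) ≈ -2.8
cyclohexyl–OC(O)CF₃ loses CF₃COO⁻: pKₐ(CF₃COOH) ≈ 0.2
cyclohexyl–N(CH₃)₃⁺ loses NR'₃: pKₐ(R'₃NH⁺) ≈ 10.7
cyclohexyl–OCH₃ loses CH₃O⁻: pKₐ(CH₃OH) ≈ 15.5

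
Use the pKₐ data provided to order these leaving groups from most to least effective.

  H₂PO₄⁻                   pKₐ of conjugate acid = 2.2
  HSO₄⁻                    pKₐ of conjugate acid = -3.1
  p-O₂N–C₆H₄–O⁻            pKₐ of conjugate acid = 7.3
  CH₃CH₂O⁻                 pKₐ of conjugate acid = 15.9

Lower conjugate-acid pKₐ ⇒ weaker base ⇒ better leaving group.
Sorting by the given values: HSO₄⁻ (-3.1), H₂PO₄⁻ (2.2), p-O₂N–C₆H₄–O⁻ (7.3), CH₃CH₂O⁻ (15.9).

HSO₄⁻ > H₂PO₄⁻ > p-O₂N–C₆H₄–O⁻ > CH₃CH₂O⁻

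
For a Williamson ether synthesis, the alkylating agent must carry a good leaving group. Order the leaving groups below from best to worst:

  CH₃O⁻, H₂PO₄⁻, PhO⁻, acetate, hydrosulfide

Leaving-group ability tracks the stability of the departed species; conjugate-acid pKₐ is the usual yardstick (lower pKₐ → better LG).
H₂PO₄⁻: pKₐ(H₃PO₄) ≈ 2.1
acetate: pKₐ(CH₃COOH) ≈ 4.8
hydrosulfide: pKₐ(H₂S) ≈ 7
PhO⁻: pKₐ(C₆H₅OH (phenol)) ≈ 10
CH₃O⁻: pKₐ(CH₃OH) ≈ 15.5

H₂PO₄⁻ > acetate > hydrosulfide > PhO⁻ > CH₃O⁻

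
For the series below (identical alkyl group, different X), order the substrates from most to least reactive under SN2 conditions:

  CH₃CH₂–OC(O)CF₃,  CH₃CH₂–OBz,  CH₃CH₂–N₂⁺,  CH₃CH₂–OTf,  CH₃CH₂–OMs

CH₃CH₂–N₂⁺ > CH₃CH₂–OTf > CH₃CH₂–OMs > CH₃CH₂–OC(O)CF₃ > CH₃CH₂–OBz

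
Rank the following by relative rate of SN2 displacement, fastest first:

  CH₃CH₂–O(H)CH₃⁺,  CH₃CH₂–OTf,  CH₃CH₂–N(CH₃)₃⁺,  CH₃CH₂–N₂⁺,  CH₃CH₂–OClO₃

Identical carbon frameworks mean the comparison reduces to leaving-group quality.
The more stable X⁻ (or X) is on its own — i.e. the weaker a base it is — the better a leaving group it makes.
CH₃CH₂–N₂⁺ loses N₂: no meaningful conjugate acid; N₂ departs as an exceptionally stable neutral molecule
CH₃CH₂–OTf loses OTf⁻: pKₐ(CF₃SO₃H (triflic acid)) ≈ -14
CH₃CH₂–OClO₃ loses ClO₄⁻: pKₐ(HClO₄) ≈ -10
CH₃CH₂–O(H)CH₃⁺ loses R'OH: pKₐ(R'OH₂⁺) ≈ -2.4
CH₃CH₂–N(CH₃)₃⁺ loses NR'₃: pKₐ(R'₃NH⁺) ≈ 10.7

CH₃CH₂–N₂⁺ > CH₃CH₂–OTf > CH₃CH₂–OClO₃ > CH₃CH₂–O(H)CH₃⁺ > CH₃CH₂–N(CH₃)₃⁺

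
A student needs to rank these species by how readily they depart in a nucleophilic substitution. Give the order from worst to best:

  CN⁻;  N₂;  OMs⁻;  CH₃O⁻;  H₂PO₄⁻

N₂: no meaningful conjugate acid; N₂ departs as an exceptionally stable neutral molecule
OMs⁻: pKₐ(CH₃SO₃H (MsOH)) ≈ -1.9
H₂PO₄⁻: pKₐ(H₃PO₄) ≈ 2.1
CN⁻: pKₐ(HCN) ≈ 9.2
CH₃O⁻: pKₐ(CH₃OH) ≈ 15.5
The question asks for worst first, so the sequence is read in increasing leaving-group ability.

CH₃O⁻ < CN⁻ < H₂PO₄⁻ < OMs⁻ < N₂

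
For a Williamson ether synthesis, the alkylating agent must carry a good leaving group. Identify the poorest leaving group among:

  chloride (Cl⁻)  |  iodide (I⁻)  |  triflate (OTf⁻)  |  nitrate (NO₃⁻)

Rank by basicity of the departing species: weakest base leaves most easily.
triflate (OTf⁻): pKₐ(CF₃SO₃H (triflic acid)) ≈ -14
iodide (I⁻): pKₐ(HI) ≈ -10
chloride (Cl⁻): pKₐ(HCl) ≈ -7
nitrate (NO₃⁻): pKₐ(HNO₃) ≈ -1.3

nitrate (NO₃⁻)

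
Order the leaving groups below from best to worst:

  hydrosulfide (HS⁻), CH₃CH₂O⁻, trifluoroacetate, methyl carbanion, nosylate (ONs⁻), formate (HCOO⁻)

nosylate (ONs⁻) > trifluoroacetate > formate (HCOO⁻) > hydrosulfide (HS⁻) > CH₃CH₂O⁻ > methyl carbanion

Leaving-group ability tracks the stability of the departed species; conjugate-acid pKₐ is the usual yardstick (lower pKₐ → better LG).
nosylate (ONs⁻): pKₐ(p-O₂NC₆H₄SO₃H) ≈ -3.5 — p-nitro group further stabilises the sulfonate
trifluoroacetate: pKₐ(CF₃COOH) ≈ 0.2 — strongly electron-withdrawing CF₃ stabilises the carboxylate
formate (HCOO⁻): pKₐ(HCOOH) ≈ 3.8 — resonance-stabilised carboxylate
hydrosulfide (HS⁻): pKₐ(H₂S) ≈ 7
CH₃CH₂O⁻: pKₐ(CH₃CH₂OH) ≈ 16 — strong base; alkoxides do not leave unassisted
methyl carbanion: pKₐ(CH₄) ≈ 48 — unstabilised carbanion; the worst conceivable leaving group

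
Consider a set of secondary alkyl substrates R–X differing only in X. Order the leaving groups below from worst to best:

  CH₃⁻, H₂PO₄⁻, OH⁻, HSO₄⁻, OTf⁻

CH₃⁻ < OH⁻ < H₂PO₄⁻ < HSO₄⁻ < OTf⁻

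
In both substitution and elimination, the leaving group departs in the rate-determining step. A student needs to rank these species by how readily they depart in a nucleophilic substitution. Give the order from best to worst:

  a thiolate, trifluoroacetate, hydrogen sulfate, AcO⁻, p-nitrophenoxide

The more stable X⁻ (or X) is on its own — i.e. the weaker a base it is — the better a leaving group it makes.
hydrogen sulfate: pKₐ(H₂SO₄) ≈ -3
trifluoroacetate: pKₐ(CF₃COOH) ≈ 0.2
AcO⁻: pKₐ(CH₃COOH) ≈ 4.8
p-nitrophenoxide: pKₐ(p-nitrophenol) ≈ 7.2
a thiolate: pKₐ(RSH (a thiol)) ≈ 10.5

hydrogen sulfate > trifluoroacetate > AcO⁻ > p-nitrophenoxide > a thiolate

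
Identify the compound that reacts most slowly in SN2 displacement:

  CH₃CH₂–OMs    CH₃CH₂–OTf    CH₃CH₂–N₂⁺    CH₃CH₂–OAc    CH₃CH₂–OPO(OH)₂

CH₃CH₂–OAc

With the same alkyl group throughout, only the leaving group differentiates the rates.
The more stable X⁻ (or X) is on its own — i.e. the weaker a base it is — the better a leaving group it makes.
CH₃CH₂–N₂⁺ loses N₂: no meaningful conjugate acid; N₂ departs as an exceptionally stable neutral molecule
CH₃CH₂–OTf loses OTf⁻: pKₐ(CF₃SO₃H (triflic acid)) ≈ -14
CH₃CH₂–OMs loses OMs⁻: pKₐ(CH₃SO₃H (MsOH)) ≈ -1.9
CH₃CH₂–OPO(OH)₂ loses H₂PO₄⁻: pKₐ(H₃PO₄) ≈ 2.1
CH₃CH₂–OAc loses AcO⁻: pKₐ(CH₃COOH) ≈ 4.8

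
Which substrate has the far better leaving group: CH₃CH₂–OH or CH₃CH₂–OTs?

From CH₃CH₂–OH the departing group would be OH⁻ (pKₐ(H₂O) ≈ 15.7). Strong base; essentially never leaves without prior activation.
From CH₃CH₂–OTs the leaving group is OTs⁻ (pKₐ(p-CH₃C₆H₄SO₃H (TsOH)) ≈ -2.8). Resonance-delocalised arenesulfonate.
(In practice CH₃CH₂–OTs is made from CH₃CH₂–OH by treatment with TsCl / pyridine, converting the hydroxyl into a tosylate.)

CH₃CH₂–OTs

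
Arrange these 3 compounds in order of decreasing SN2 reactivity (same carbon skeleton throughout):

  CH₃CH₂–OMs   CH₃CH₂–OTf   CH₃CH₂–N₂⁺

CH₃CH₂–N₂⁺ > CH₃CH₂–OTf > CH₃CH₂–OMs

With the same alkyl group throughout, only the leaving group differentiates the rates.
Rank by basicity of the departing species: weakest base leaves most easily.
CH₃CH₂–N₂⁺ loses N₂: no meaningful conjugate acid; N₂ departs as an exceptionally stable neutral molecule
CH₃CH₂–OTf loses OTf⁻: pKₐ(CF₃SO₃H (triflic acid)) ≈ -14
CH₃CH₂–OMs loses OMs⁻: pKₐ(CH₃SO₃H (MsOH)) ≈ -1.9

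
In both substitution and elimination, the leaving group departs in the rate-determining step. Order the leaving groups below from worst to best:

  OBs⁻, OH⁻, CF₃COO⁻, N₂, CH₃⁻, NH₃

Leaving-group ability tracks the stability of the departed species; conjugate-acid pKₐ is the usual yardstick (lower pKₐ → better LG).
N₂: no meaningful conjugate acid; N₂ departs as an exceptionally stable neutral molecule
OBs⁻: pKₐ(p-BrC₆H₄SO₃H) ≈ -2.8 — arenesulfonate with a p-bromo substituent
CF₃COO⁻: pKₐ(CF₃COOH) ≈ 0.2 — strongly electron-withdrawing CF₃ stabilises the carboxylate
NH₃: pKₐ(NH₄⁺) ≈ 9.2 — neutral but moderately basic; leaves from R–NH₃⁺
OH⁻: pKₐ(H₂O) ≈ 15.7
CH₃⁻: pKₐ(CH₄) ≈ 48
The question asks for worst first, so the sequence is read in increasing leaving-group ability.

CH₃⁻ < OH⁻ < NH₃ < CF₃COO⁻ < OBs⁻ < N₂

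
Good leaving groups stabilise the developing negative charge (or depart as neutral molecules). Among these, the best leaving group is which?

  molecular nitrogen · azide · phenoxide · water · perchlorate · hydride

molecular nitrogen

molecular nitrogen: no meaningful conjugate acid; N₂ departs as an exceptionally stable neutral molecule
perchlorate: pKₐ(HClO₄) ≈ -10
water: pKₐ(H₃O⁺) ≈ -1.7
azide: pKₐ(HN₃) ≈ 4.7
phenoxide: pKₐ(C₆H₅OH (phenol)) ≈ 10
hydride: pKₐ(H₂) ≈ 36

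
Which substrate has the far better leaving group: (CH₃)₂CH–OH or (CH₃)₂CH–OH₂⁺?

(CH₃)₂CH–OH₂⁺

From (CH₃)₂CH–OH the departing group would be OH⁻ (pKₐ(H₂O) ≈ 15.7). Strong base; essentially never leaves without prior activation.
From (CH₃)₂CH–OH₂⁺ the leaving group is H₂O (pKₐ(H₃O⁺) ≈ -1.7). Neutral; leaves from a protonated alcohol (R–OH₂⁺).
(In practice (CH₃)₂CH–OH₂⁺ is made from (CH₃)₂CH–OH by protonation with strong acid, converting the leaving group from hydroxide to neutral water.)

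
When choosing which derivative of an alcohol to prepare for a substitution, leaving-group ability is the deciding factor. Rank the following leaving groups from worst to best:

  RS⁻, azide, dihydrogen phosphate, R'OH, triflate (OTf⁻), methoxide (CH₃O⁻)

The more stable X⁻ (or X) is on its own — i.e. the weaker a base it is — the better a leaving group it makes.
triflate (OTf⁻): pKₐ(CF₃SO₃H (triflic acid)) ≈ -14
R'OH: pKₐ(R'OH₂⁺) ≈ -2.4
dihydrogen phosphate: pKₐ(H₃PO₄) ≈ 2.1
azide: pKₐ(HN₃) ≈ 4.7
RS⁻: pKₐ(RSH (a thiol)) ≈ 10.5
methoxide (CH₃O⁻): pKₐ(CH₃OH) ≈ 15.5
Listed from poorest to best leaving group as asked.

methoxide (CH₃O⁻) < RS⁻ < azide < dihydrogen phosphate < R'OH < triflate (OTf⁻)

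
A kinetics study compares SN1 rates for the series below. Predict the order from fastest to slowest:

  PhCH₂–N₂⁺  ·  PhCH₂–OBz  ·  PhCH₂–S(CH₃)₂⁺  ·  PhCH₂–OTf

Identical carbon frameworks mean the comparison reduces to leaving-group quality.
Leaving-group ability tracks the stability of the departed species; conjugate-acid pKₐ is the usual yardstick (lower pKₐ → better LG).
PhCH₂–N₂⁺ loses N₂: no meaningful conjugate acid; N₂ departs as an exceptionally stable neutral molecule
PhCH₂–OTf loses OTf⁻: pKₐ(CF₃SO₃H (triflic acid)) ≈ -14
PhCH₂–S(CH₃)₂⁺ loses SR'₂: pKₐ(R'₂SH⁺) ≈ -7
PhCH₂–OBz loses PhCOO⁻: pKₐ(C₆H₅COOH) ≈ 4.2

PhCH₂–N₂⁺ > PhCH₂–OTf > PhCH₂–S(CH₃)₂⁺ > PhCH₂–OBz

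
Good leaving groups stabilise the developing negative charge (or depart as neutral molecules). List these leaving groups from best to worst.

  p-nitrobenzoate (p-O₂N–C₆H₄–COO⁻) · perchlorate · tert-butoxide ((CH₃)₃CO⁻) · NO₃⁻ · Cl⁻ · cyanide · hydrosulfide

Rank by basicity of the departing species: weakest base leaves most easily.
perchlorate: pKₐ(HClO₄) ≈ -10
Cl⁻: pKₐ(HCl) ≈ -7 — moderately weak base
NO₃⁻: pKₐ(HNO₃) ≈ -1.3
p-nitrobenzoate (p-O₂N–C₆H₄–COO⁻): pKₐ(p-nitrobenzoic acid) ≈ 3.4
hydrosulfide: pKₐ(H₂S) ≈ 7
cyanide: pKₐ(HCN) ≈ 9.2 — sp carbon stabilises the charge somewhat, but still a poor LG
tert-butoxide ((CH₃)₃CO⁻): pKₐ(t-BuOH) ≈ 18

perchlorate > Cl⁻ > NO₃⁻ > p-nitrobenzoate (p-O₂N–C₆H₄–COO⁻) > hydrosulfide > cyanide > tert-butoxide ((CH₃)₃CO⁻)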